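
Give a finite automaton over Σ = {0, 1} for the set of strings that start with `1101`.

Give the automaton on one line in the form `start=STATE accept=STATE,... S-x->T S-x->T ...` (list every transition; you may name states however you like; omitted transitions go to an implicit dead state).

Check the first 4 symbols one by one: s0 through s3 record how many have matched `1101` so far; any wrong symbol goes to the dead state s5. After all 4 match we enter the accepting sink s4.
6 states suffice.
        0   1  
>  s0   s5  s1 
   s1   s5  s2 
   s2   s3  s5 
   s3   s5  s4 
 * s4   s4  s4 
   s5   s5  s5 
(> = start, * = accepting)

start=s0 accept=s4 s0-0->s5 s0-1->s1 s1-0->s5 s1-1->s2 s2-0->s3 s2-1->s5 s3-0->s5 s3-1->s4 s4-0->s4 s4-1->s4 s5-0->s5 s5-1->s5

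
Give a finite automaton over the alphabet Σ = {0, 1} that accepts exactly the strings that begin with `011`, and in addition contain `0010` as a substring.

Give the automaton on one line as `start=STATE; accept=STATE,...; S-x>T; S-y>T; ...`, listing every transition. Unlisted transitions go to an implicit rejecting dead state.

Handle the two conditions separately and then intersect. The first has 5 states tracking whether the input so far still matches the prefix `011`; the second has 5 states tracking whether and how much of `0010` has been seen. A product state is a pair (one from each), accepting exactly when both do. After merging equivalent states the machine shrinks.
A 9-state machine:
        0   1  
>  s0   s1  s2 
   s1   s2  s3 
   s2   s2  s2 
   s3   s2  s4 
   s4   s5  s4 
   s5   s6  s4 
   s6   s6  s7 
   s7   s8  s4 
 * s8   s8  s8 
(> = start, * = accepting)

start=s0; accept=s8; s0-0>s1; s0-1>s2; s1-0>s2; s1-1>s3; s2-0>s2; s2-1>s2; s3-0>s2; s3-1>s4; s4-0>s5; s4-1>s4; s5-0>s6; s5-1>s4; s6-0>s6; s6-1>s7; s7-0>s8; s7-1>s4; s8-0>s8; s8-1>s8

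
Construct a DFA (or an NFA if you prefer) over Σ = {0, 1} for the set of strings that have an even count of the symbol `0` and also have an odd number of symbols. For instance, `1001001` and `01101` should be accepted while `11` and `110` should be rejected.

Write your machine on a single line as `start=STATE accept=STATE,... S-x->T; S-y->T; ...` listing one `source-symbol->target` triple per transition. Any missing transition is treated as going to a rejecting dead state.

Handle the two conditions separately and then intersect. One (2 states) tracks the count of `0`s modulo 2; the other (2 states) tracks the input length modulo 2. Each combined state is a pair, one component from each; accept when both components accept.
        0   1  
>  q0   q1  q2 
   q1   q0  q3 
 * q2   q3  q0 
   q3   q2  q1 
(> = start, * = accepting)

start=q0; accept=q2; q0-0->q1; q0-1->q2; q1-0->q0; q1-1->q3; q2-0->q3; q2-1->q0; q3-0->q2; q3-1->q1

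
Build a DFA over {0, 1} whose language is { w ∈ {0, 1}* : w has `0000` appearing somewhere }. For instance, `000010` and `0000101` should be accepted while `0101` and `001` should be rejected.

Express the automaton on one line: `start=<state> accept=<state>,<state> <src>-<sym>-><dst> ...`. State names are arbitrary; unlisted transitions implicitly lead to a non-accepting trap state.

start=S0 accept=S4 S0-0->S1 S0-1->S0 S1-0->S2 S1-1->S0 S2-0->S3 S2-1->S0 S3-0->S4 S3-1->S0 S4-0->S4 S4-1->S4

Track how much of `0000` has been matched so far: state S0 is no progress, S4 is the absorbing accept state reached once `0000` has occurred. Intermediate states record partial matches; on a mismatch, fall back to the longest reusable overlap.
5 states suffice.
        0   1  
>  S0   S1  S0 
   S1   S2  S0 
   S2   S3  S0 
   S3   S4  S0 
 * S4   S4  S4 
(> = start, * = accepting)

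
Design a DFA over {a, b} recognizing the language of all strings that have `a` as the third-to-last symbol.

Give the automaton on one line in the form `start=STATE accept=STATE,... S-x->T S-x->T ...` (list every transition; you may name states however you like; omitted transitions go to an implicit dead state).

A DFA must remember the last 3 symbols (since which symbol is third-to-last isn't known until the input ends). Use one state per possible window of the last ≤3 symbols; accept from those whose window starts with `a`.
A 15-state machine:
          a    b  
>  q0     q1   q2 
   q1     q3   q4 
   q2     q5   q6 
   q3     q7   q8 
   q4     q9  q10 
   q5    q11  q12 
   q6    q13  q14 
 * q7     q7   q8 
 * q8     q9  q10 
 * q9    q11  q12 
 * q10   q13  q14 
   q11    q7   q8 
   q12    q9  q10 
   q13   q11  q12 
   q14   q13  q14 
(> = start, * = accepting)

start=q0 accept=q7,q8,q9,q10 q0-a->q1 q0-b->q2 q1-a->q3 q1-b->q4 q2-a->q5 q2-b->q6 q3-a->q7 q3-b->q8 q4-a->q9 q4-b->q10 q5-a->q11 q5-b->q12 q6-a->q13 q6-b->q14 q7-a->q7 q7-b->q8 q8-a->q9 q8-b->q10 q9-a->q11 q9-b->q12 q10-a->q13 q10-b->q14 q11-a->q7 q11-b->q8 q12-a->q9 q12-b->q10 q13-a->q11 q13-b->q12 q14-a->q13 q14-b->q14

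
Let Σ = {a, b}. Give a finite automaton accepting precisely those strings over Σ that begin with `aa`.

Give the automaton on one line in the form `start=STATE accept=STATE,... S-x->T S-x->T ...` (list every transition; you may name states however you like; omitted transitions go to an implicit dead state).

Check the first 2 symbols one by one: q0 through q1 record how many have matched `aa` so far; any wrong symbol goes to the dead state q3. After all 2 match we enter the accepting sink q2.
        a   b  
>  q0   q1  q3 
   q1   q2  q3 
 * q2   q2  q2 
   q3   q3  q3 
(> = start, * = accepting)

start=q0 accept=q2 q0-a->q1 q0-b->q3 q1-a->q2 q1-b->q3 q2-a->q2 q2-b->q2 q3-a->q3 q3-b->q3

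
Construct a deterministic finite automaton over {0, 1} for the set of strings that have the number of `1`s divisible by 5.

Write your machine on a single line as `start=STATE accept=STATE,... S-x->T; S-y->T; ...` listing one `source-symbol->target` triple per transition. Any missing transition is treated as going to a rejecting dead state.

start=q0; accept=q0; q0-0->q0; q0-1->q1; q1-0->q1; q1-1->q2; q2-0->q2; q2-1->q3; q3-0->q3; q3-1->q4; q4-0->q4; q4-1->q0

Keep the running count of `1`s modulo 5: each `1` advances along the cycle q0 → q1 → q2 → q3 → q4 → q0 while other symbols loop. Accept at q0.
A 5-state machine:
        0   1  
>* q0   q0  q1 
   q1   q1  q2 
   q2   q2  q3 
   q3   q3  q4 
   q4   q4  q0 
(> = start, * = accepting)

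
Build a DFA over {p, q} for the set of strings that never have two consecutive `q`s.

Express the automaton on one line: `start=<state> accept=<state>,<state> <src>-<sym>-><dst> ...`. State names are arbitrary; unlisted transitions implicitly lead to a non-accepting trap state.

This is the complement of 'contains `qq`'. Use the same substring-matching states — S0 through S2 holding how much of `qq` has just been matched — but flip the accepting set: everything except the trap S2 accepts.
3 states suffice.
        p   q  
>* S0   S0  S1 
 * S1   S0  S2 
   S2   S2  S2 
(> = start, * = accepting)

start=S0 accept=S0,S1 S0-p->S0 S0-q->S1 S1-p->S0 S1-q->S2 S2-p->S2 S2-q->S2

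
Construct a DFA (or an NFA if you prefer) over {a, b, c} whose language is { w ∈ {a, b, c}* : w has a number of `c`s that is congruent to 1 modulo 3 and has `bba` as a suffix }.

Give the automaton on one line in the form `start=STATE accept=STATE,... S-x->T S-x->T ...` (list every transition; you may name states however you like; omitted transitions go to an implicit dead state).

start=s0 accept=s9 s0-a->s0 s0-b->s1 s0-c->s2 s1-a->s0 s1-b->s3 s1-c->s2 s2-a->s2 s2-b->s4 s2-c->s5 s3-a->s6 s3-b->s3 s3-c->s2 s4-a->s2 s4-b->s7 s4-c->s5 s5-a->s5 s5-b->s8 s5-c->s0 s6-a->s0 s6-b->s1 s6-c->s2 s7-a->s9 s7-b->s7 s7-c->s5 s8-a->s5 s8-b->s10 s8-c->s0 s9-a->s2 s9-b->s4 s9-c->s5 s10-a->s11 s10-b->s10 s10-c->s0 s11-a->s5 s11-b->s8 s11-c->s0

Handle the two conditions separately and then intersect. One (3 states) tracks the count of `c`s modulo 3; the other (4 states) tracks how much of the suffix `bba` has currently been matched. Each combined state is a pair, one component from each; accept when both components accept.
12 states suffice.
          a    b    c  
>  s0     s0   s1   s2 
   s1     s0   s3   s2 
   s2     s2   s4   s5 
   s3     s6   s3   s2 
   s4     s2   s7   s5 
   s5     s5   s8   s0 
   s6     s0   s1   s2 
   s7     s9   s7   s5 
   s8     s5  s10   s0 
 * s9     s2   s4   s5 
   s10   s11  s10   s0 
   s11    s5   s8   s0 
(> = start, * = accepting)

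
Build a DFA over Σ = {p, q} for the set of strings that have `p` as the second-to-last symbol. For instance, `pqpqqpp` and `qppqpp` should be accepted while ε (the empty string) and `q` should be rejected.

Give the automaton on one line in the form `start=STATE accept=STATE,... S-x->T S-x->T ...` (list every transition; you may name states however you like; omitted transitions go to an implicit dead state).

A DFA must remember the last 2 symbols (since which symbol is second-to-last isn't known until the input ends). Use one state per possible window of the last ≤2 symbols; accept from those whose window starts with `p`.
        p   q  
>  s0   s1  s2 
   s1   s3  s4 
   s2   s5  s6 
 * s3   s3  s4 
 * s4   s5  s6 
   s5   s3  s4 
   s6   s5  s6 
(> = start, * = accepting)

start=s0 accept=s3,s4 s0-p->s1 s0-q->s2 s1-p->s3 s1-q->s4 s2-p->s5 s2-q->s6 s3-p->s3 s3-q->s4 s4-p->s5 s4-q->s6 s5-p->s3 s5-q->s4 s6-p->s5 s6-q->s6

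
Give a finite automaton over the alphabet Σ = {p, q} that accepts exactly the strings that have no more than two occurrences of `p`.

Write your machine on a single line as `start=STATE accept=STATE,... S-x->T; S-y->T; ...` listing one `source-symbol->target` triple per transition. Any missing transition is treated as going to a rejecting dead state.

start=S0; accept=S0,S1,S2; S0-p->S1; S0-q->S0; S1-p->S2; S1-q->S1; S2-p->S3; S2-q->S2; S3-p->S3; S3-q->S3

Only the number of `p`s matters, and only up to 3. Make a chain S0 → S1 → S2 → S3 advanced by each `p` (with S3 absorbing); every other symbol self-loops. The accepting set is {S0, S1, S2}.
With 4 states:
        p   q  
>* S0   S1  S0 
 * S1   S2  S1 
 * S2   S3  S2 
   S3   S3  S3 
(> = start, * = accepting)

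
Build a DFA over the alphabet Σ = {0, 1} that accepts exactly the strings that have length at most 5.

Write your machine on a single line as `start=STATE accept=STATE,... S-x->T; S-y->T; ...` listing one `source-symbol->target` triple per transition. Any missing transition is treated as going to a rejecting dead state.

start=q0; accept=q0,q1,q2,q3,q4,q5; q0-0->q1; q0-1->q1; q1-0->q2; q1-1->q2; q2-0->q3; q2-1->q3; q3-0->q4; q3-1->q4; q4-0->q5; q4-1->q5; q5-0->q6; q5-1->q6; q6-0->q6; q6-1->q6

We only need to distinguish lengths 0, 1, …, 5, and '>5'. Chain q0 → q1 → q2 → q3 → q4 → q5 → q6 on every symbol, with q6 looping. Accepting states: {q0, q1, q2, q3, q4, q5}.
        0   1  
>* q0   q1  q1 
 * q1   q2  q2 
 * q2   q3  q3 
 * q3   q4  q4 
 * q4   q5  q5 
 * q5   q6  q6 
   q6   q6  q6 
(> = start, * = accepting)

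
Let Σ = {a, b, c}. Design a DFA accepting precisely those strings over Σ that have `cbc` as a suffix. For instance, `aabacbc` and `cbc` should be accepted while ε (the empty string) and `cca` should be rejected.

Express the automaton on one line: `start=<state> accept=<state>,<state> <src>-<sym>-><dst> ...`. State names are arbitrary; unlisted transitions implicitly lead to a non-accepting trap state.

start=q0 accept=q3 q0-a->q0 q0-b->q0 q0-c->q1 q1-a->q0 q1-b->q2 q1-c->q1 q2-a->q0 q2-b->q0 q2-c->q3 q3-a->q0 q3-b->q2 q3-c->q1

Remember how much of `cbc` the current input suffix matches. State q0 means no match yet; q1 means the last symbol is `c`; q2 means the last 2 symbols are `cb`; q3 means the last 3 symbols are `cbc`. Only q3 accepts. On a mismatch, fall back to the longest proper suffix that is still a prefix of `cbc`.
        a   b   c  
>  q0   q0  q0  q1 
   q1   q0  q2  q1 
   q2   q0  q0  q3 
 * q3   q0  q2  q1 
(> = start, * = accepting)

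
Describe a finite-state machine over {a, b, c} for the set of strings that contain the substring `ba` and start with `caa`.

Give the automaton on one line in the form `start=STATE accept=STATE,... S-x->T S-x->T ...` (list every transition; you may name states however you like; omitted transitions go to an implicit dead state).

Handle the two conditions separately and then intersect. The first has 3 states tracking whether and how much of `ba` has been seen; the second has 5 states tracking whether the input so far still matches the prefix `caa`. A product state is a pair (one from each), accepting exactly when both do.
A 9-state machine:
        a   b   c  
>  q0   q1  q2  q3 
   q1   q1  q2  q1 
   q2   q4  q2  q1 
   q3   q5  q2  q1 
   q4   q4  q4  q4 
   q5   q6  q2  q1 
   q6   q6  q7  q6 
   q7   q8  q7  q6 
 * q8   q8  q8  q8 
(> = start, * = accepting)

start=q0 accept=q8 q0-a->q1 q0-b->q2 q0-c->q3 q1-a->q1 q1-b->q2 q1-c->q1 q2-a->q4 q2-b->q2 q2-c->q1 q3-a->q5 q3-b->q2 q3-c->q1 q4-a->q4 q4-b->q4 q4-c->q4 q5-a->q6 q5-b->q2 q5-c->q1 q6-a->q6 q6-b->q7 q6-c->q6 q7-a->q8 q7-b->q7 q7-c->q6 q8-a->q8 q8-b->q8 q8-c->q8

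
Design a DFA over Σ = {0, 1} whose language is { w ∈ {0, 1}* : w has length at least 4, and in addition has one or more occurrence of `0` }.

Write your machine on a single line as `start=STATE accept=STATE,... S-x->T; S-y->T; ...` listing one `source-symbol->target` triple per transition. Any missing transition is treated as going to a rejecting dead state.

Build one automaton per condition and run them in lockstep. One (6 states) tracks the input length, saturating at 5; the other (3 states) tracks the count of `0`s, saturating at 2. Each combined state is a pair, one component from each; accept when both components accept.
With 15 states:
          0    1  
>  q0     q1   q2 
   q1     q3   q4 
   q2     q4   q5 
   q3     q6   q6 
   q4     q6   q7 
   q5     q7   q8 
   q6     q9   q9 
   q7     q9  q10 
   q8    q10  q11 
 * q9    q12  q12 
 * q10   q12  q13 
   q11   q13  q14 
 * q12   q12  q12 
 * q13   q12  q13 
   q14   q13  q14 
(> = start, * = accepting)

start=q0; accept=q9,q10,q12,q13; q0-0->q1; q0-1->q2; q1-0->q3; q1-1->q4; q2-0->q4; q2-1->q5; q3-0->q6; q3-1->q6; q4-0->q6; q4-1->q7; q5-0->q7; q5-1->q8; q6-0->q9; q6-1->q9; q7-0->q9; q7-1->q10; q8-0->q10; q8-1->q11; q9-0->q12; q9-1->q12; q10-0->q12; q10-1->q13; q11-0->q13; q11-1->q14; q12-0->q12; q12-1->q12; q13-0->q12; q13-1->q13; q14-0->q13; q14-1->q14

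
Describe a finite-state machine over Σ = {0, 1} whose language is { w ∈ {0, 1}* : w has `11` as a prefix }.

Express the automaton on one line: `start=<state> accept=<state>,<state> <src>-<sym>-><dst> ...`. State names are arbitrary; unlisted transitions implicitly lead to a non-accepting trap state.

start=q0 accept=q2 q0-0->q3 q0-1->q1 q1-0->q3 q1-1->q2 q2-0->q2 q2-1->q2 q3-0->q3 q3-1->q3

Check the first 2 symbols one by one: q0 through q1 record how many have matched `11` so far; any wrong symbol goes to the dead state q3. After all 2 match we enter the accepting sink q2.
With 4 states:
        0   1  
>  q0   q3  q1 
   q1   q3  q2 
 * q2   q2  q2 
   q3   q3  q3 
(> = start, * = accepting)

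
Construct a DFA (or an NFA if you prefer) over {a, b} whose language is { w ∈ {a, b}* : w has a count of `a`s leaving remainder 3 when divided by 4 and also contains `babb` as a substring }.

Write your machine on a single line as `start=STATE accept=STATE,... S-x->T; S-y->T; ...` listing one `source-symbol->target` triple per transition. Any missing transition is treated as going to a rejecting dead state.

start=s0; accept=s18; s0-a->s1; s0-b->s2; s1-a->s3; s1-b->s4; s2-a->s5; s2-b->s2; s3-a->s6; s3-b->s7; s4-a->s8; s4-b->s4; s5-a->s3; s5-b->s9; s6-a->s0; s6-b->s10; s7-a->s11; s7-b->s7; s8-a->s6; s8-b->s12; s9-a->s8; s9-b->s13; s10-a->s14; s10-b->s10; s11-a->s0; s11-b->s15; s12-a->s11; s12-b->s16; s13-a->s16; s13-b->s13; s14-a->s1; s14-b->s17; s15-a->s14; s15-b->s18; s16-a->s18; s16-b->s16; s17-a->s5; s17-b->s19; s18-a->s19; s18-b->s18; s19-a->s13; s19-b->s19

Build one automaton per condition and run them in lockstep. The first has 4 states tracking the count of `a`s modulo 4; the second has 5 states tracking whether and how much of `babb` has been seen. A product state is a pair (one from each), accepting exactly when both do.
A 20-state machine:
          a    b  
>  s0     s1   s2 
   s1     s3   s4 
   s2     s5   s2 
   s3     s6   s7 
   s4     s8   s4 
   s5     s3   s9 
   s6     s0  s10 
   s7    s11   s7 
   s8     s6  s12 
   s9     s8  s13 
   s10   s14  s10 
   s11    s0  s15 
   s12   s11  s16 
   s13   s16  s13 
   s14    s1  s17 
   s15   s14  s18 
   s16   s18  s16 
   s17    s5  s19 
 * s18   s19  s18 
   s19   s13  s19 
(> = start, * = accepting)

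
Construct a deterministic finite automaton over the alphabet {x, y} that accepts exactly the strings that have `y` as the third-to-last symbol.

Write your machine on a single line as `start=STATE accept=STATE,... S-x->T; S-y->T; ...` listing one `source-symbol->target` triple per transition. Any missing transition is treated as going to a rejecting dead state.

Because acceptance depends on a position counted from the end, the machine has to buffer the most recent 3 symbols. Make each state the string of the last up-to-3 symbols read; on input `x` shift the window left and append `x`. Accept when the buffered window has length 3 and begins with `y`.
          x    y  
>  s0     s1   s2 
   s1     s3   s4 
   s2     s5   s6 
   s3     s7   s8 
   s4     s9  s10 
   s5    s11  s12 
   s6    s13  s14 
   s7     s7   s8 
   s8     s9  s10 
   s9    s11  s12 
   s10   s13  s14 
 * s11    s7   s8 
 * s12    s9  s10 
 * s13   s11  s12 
 * s14   s13  s14 
(> = start, * = accepting)

start=s0; accept=s11,s12,s13,s14; s0-x->s1; s0-y->s2; s1-x->s3; s1-y->s4; s2-x->s5; s2-y->s6; s3-x->s7; s3-y->s8; s4-x->s9; s4-y->s10; s5-x->s11; s5-y->s12; s6-x->s13; s6-y->s14; s7-x->s7; s7-y->s8; s8-x->s9; s8-y->s10; s9-x->s11; s9-y->s12; s10-x->s13; s10-y->s14; s11-x->s7; s11-y->s8; s12-x->s9; s12-y->s10; s13-x->s11; s13-y->s12; s14-x->s13; s14-y->s14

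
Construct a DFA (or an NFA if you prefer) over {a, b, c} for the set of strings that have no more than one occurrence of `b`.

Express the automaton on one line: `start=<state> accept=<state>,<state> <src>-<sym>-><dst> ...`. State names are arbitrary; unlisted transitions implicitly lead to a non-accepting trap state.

Count `b`s, saturating at 2: state q0 means no `b` yet, q1 means one `b` seen, q2 means more than one. Each `b` increments (capped at q2); other symbols loop. Accept from {q0, q1}.
        a   b   c  
>* q0   q0  q1  q0 
 * q1   q1  q2  q1 
   q2   q2  q2  q2 
(> = start, * = accepting)

start=q0 accept=q0,q1 q0-a->q0 q0-b->q1 q0-c->q0 q1-a->q1 q1-b->q2 q1-c->q1 q2-a->q2 q2-b->q2 q2-c->q2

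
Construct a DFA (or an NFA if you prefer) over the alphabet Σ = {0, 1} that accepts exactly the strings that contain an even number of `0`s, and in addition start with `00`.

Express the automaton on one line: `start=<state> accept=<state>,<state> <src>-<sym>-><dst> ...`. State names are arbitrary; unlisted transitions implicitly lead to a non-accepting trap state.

start=S0 accept=S3 S0-0->S1 S0-1->S2 S1-0->S3 S1-1->S4 S2-0->S4 S2-1->S2 S3-0->S5 S3-1->S3 S4-0->S2 S4-1->S4 S5-0->S3 S5-1->S5

Build one automaton per condition and run them in lockstep. The first has 2 states tracking the count of `0`s modulo 2; the second has 4 states tracking whether the input so far still matches the prefix `00`. A product state is a pair (one from each), accepting exactly when both do.
6 states suffice.
        0   1  
>  S0   S1  S2 
   S1   S3  S4 
   S2   S4  S2 
 * S3   S5  S3 
   S4   S2  S4 
   S5   S3  S5 
(> = start, * = accepting)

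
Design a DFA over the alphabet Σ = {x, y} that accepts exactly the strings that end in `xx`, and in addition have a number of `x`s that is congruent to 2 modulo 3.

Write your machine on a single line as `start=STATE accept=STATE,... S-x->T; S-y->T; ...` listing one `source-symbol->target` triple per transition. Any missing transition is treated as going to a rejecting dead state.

Run two small machines in parallel and take their product. One (3 states) tracks how much of the suffix `xx` has currently been matched; the other (3 states) tracks the count of `x`s modulo 3. Each combined state is a pair, one component from each; accept when both components accept. After merging equivalent states the machine shrinks.
5 states suffice.
        x   y  
>  s0   s1  s0 
   s1   s2  s3 
 * s2   s0  s4 
   s3   s4  s3 
   s4   s0  s4 
(> = start, * = accepting)

start=s0; accept=s2; s0-x->s1; s0-y->s0; s1-x->s2; s1-y->s3; s2-x->s0; s2-y->s4; s3-x->s4; s3-y->s3; s4-x->s0; s4-y->s4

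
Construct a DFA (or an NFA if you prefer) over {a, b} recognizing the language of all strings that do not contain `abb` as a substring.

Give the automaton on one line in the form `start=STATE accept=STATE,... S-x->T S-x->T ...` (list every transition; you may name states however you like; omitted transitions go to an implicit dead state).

This is the complement of 'contains `abb`'. Use the same substring-matching states — q0 through q3 holding how much of `abb` has just been matched — but flip the accepting set: everything except the trap q3 accepts.
A 4-state machine:
        a   b  
>* q0   q1  q0 
 * q1   q1  q2 
 * q2   q1  q3 
   q3   q3  q3 
(> = start, * = accepting)

start=q0 accept=q0,q1,q2 q0-a->q1 q0-b->q0 q1-a->q1 q1-b->q2 q2-a->q1 q2-b->q3 q3-a->q3 q3-b->q3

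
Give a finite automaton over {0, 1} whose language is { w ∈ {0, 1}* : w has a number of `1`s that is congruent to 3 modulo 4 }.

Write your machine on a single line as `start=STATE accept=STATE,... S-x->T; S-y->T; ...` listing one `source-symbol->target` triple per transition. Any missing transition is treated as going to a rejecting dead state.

The only thing that matters is how many `1`s have appeared, reduced mod 4. Use one state per residue: q0 for 0, …, q3 for 3. Reading `1` moves to the next residue; anything else stays put. q3 is accepting.
A 4-state machine:
        0   1  
>  q0   q0  q1 
   q1   q1  q2 
   q2   q2  q3 
 * q3   q3  q0 
(> = start, * = accepting)

start=q0; accept=q3; q0-0->q0; q0-1->q1; q1-0->q1; q1-1->q2; q2-0->q2; q2-1->q3; q3-0->q3; q3-1->q0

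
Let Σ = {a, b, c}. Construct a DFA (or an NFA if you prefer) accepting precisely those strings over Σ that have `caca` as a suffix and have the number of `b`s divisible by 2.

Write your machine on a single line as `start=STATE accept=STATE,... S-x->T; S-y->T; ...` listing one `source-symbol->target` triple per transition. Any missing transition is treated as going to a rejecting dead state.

Handle the two conditions separately and then intersect. One (5 states) tracks how much of the suffix `caca` has currently been matched; the other (2 states) tracks the count of `b`s modulo 2. Each combined state is a pair, one component from each; accept when both components accept. After merging equivalent states the machine shrinks.
With 6 states:
        a   b   c  
>  s0   s0  s1  s2 
   s1   s1  s0  s1 
   s2   s3  s1  s2 
   s3   s0  s1  s4 
   s4   s5  s1  s2 
 * s5   s0  s1  s4 
(> = start, * = accepting)

start=s0; accept=s5; s0-a->s0; s0-b->s1; s0-c->s2; s1-a->s1; s1-b->s0; s1-c->s1; s2-a->s3; s2-b->s1; s2-c->s2; s3-a->s0; s3-b->s1; s3-c->s4; s4-a->s5; s4-b->s1; s4-c->s2; s5-a->s0; s5-b->s1; s5-c->s4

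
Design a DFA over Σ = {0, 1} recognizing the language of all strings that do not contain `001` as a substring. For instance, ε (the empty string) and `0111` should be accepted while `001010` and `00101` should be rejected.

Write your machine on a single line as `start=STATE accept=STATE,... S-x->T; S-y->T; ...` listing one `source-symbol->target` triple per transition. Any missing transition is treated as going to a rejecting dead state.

This is the complement of 'contains `001`'. Use the same substring-matching states — s0 through s3 holding how much of `001` has just been matched — but flip the accepting set: everything except the trap s3 accepts.
With 4 states:
        0   1  
>* s0   s1  s0 
 * s1   s2  s0 
 * s2   s2  s3 
   s3   s3  s3 
(> = start, * = accepting)

start=s0; accept=s0,s1,s2; s0-0->s1; s0-1->s0; s1-0->s2; s1-1->s0; s2-0->s2; s2-1->s3; s3-0->s3; s3-1->s3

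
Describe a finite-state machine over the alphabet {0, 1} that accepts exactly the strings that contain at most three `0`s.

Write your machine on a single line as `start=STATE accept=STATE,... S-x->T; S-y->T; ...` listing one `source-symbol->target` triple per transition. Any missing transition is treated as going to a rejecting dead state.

Count `0`s, saturating at 4: states q0 through q3 mean 0 through 3 `0`s seen; q4 means more than 3. Each `0` increments (capped at q4); other symbols loop. Accept from {q0, q1, q2, q3}.
5 states suffice.
        0   1  
>* q0   q1  q0 
 * q1   q2  q1 
 * q2   q3  q2 
 * q3   q4  q3 
   q4   q4  q4 
(> = start, * = accepting)

start=q0; accept=q0,q1,q2,q3; q0-0->q1; q0-1->q0; q1-0->q2; q1-1->q1; q2-0->q3; q2-1->q2; q3-0->q4; q3-1->q3; q4-0->q4; q4-1->q4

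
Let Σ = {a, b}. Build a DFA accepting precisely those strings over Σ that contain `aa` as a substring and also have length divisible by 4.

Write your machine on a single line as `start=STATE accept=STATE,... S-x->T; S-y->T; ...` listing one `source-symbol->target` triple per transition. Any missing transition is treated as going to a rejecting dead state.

start=q0; accept=q9; q0-a->q1; q0-b->q2; q1-a->q3; q1-b->q4; q2-a->q5; q2-b->q4; q3-a->q6; q3-b->q6; q4-a->q7; q4-b->q8; q5-a->q6; q5-b->q8; q6-a->q9; q6-b->q9; q7-a->q9; q7-b->q0; q8-a->q10; q8-b->q0; q9-a->q11; q9-b->q11; q10-a->q11; q10-b->q2; q11-a->q3; q11-b->q3

Handle the two conditions separately and then intersect. The first has 3 states tracking whether and how much of `aa` has been seen; the second has 4 states tracking the input length modulo 4. A product state is a pair (one from each), accepting exactly when both do.
With 12 states:
          a    b  
>  q0     q1   q2 
   q1     q3   q4 
   q2     q5   q4 
   q3     q6   q6 
   q4     q7   q8 
   q5     q6   q8 
   q6     q9   q9 
   q7     q9   q0 
   q8    q10   q0 
 * q9    q11  q11 
   q10   q11   q2 
   q11    q3   q3 
(> = start, * = accepting)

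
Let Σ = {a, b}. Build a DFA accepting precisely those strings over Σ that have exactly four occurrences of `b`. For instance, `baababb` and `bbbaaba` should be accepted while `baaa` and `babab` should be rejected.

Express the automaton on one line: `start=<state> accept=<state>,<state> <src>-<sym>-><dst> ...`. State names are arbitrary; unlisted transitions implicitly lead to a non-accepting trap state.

Count `b`s, saturating at 5: states S0 through S4 mean 0 through 4 `b`s seen; S5 means more than 4. Each `b` increments (capped at S5); other symbols loop. Accept from {S4}.
With 6 states:
        a   b  
>  S0   S0  S1 
   S1   S1  S2 
   S2   S2  S3 
   S3   S3  S4 
 * S4   S4  S5 
   S5   S5  S5 
(> = start, * = accepting)

start=S0 accept=S4 S0-a->S0 S0-b->S1 S1-a->S1 S1-b->S2 S2-a->S2 S2-b->S3 S3-a->S3 S3-b->S4 S4-a->S4 S4-b->S5 S5-a->S5 S5-b->S5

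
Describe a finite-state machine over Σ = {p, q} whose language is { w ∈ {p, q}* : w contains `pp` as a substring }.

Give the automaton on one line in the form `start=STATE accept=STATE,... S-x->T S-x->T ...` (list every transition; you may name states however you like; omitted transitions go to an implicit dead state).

start=A accept=C A-p->B A-q->A B-p->C B-q->A C-p->C C-q->C

Track how much of `pp` has been matched so far: state A is no progress, C is the absorbing accept state reached once `pp` has occurred. Intermediate states record partial matches; on a mismatch, fall back to the longest reusable overlap.
       p  q 
>  A   B  A 
   B   C  A 
 * C   C  C 
(> = start, * = accepting)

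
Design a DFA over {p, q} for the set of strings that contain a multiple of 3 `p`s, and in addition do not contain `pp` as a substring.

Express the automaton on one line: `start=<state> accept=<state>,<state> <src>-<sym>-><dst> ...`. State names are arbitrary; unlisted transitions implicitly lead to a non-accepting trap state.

start=A accept=A,I A-p->B A-q->A B-p->C B-q->D C-p->E C-q->C D-p->F D-q->D E-p->G E-q->E F-p->E F-q->H G-p->C G-q->G H-p->I H-q->H I-p->G I-q->A

Run two small machines in parallel and take their product. The first has 3 states tracking the count of `p`s modulo 3; the second has 3 states tracking partial matches of the forbidden pattern `pp`. A product state is a pair (one from each), accepting exactly when both do.
With 9 states:
       p  q 
>* A   B  A 
   B   C  D 
   C   E  C 
   D   F  D 
   E   G  E 
   F   E  H 
   G   C  G 
   H   I  H 
 * I   G  A 
(> = start, * = accepting)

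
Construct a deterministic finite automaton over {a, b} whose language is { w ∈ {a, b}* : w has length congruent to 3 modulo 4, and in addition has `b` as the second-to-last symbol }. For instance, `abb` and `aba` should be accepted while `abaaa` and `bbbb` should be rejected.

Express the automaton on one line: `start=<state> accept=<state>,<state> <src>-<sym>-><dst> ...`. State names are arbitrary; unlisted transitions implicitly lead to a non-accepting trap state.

Run two small machines in parallel and take their product. One (4 states) tracks the input length modulo 4; the other (7 states) tracks the last 2 symbols read. Each combined state is a pair, one component from each; accept when both components accept. Equivalent product states are then merged.
With 6 states:
        a   b  
>  q0   q1  q1 
   q1   q2  q3 
   q2   q4  q4 
   q3   q5  q5 
   q4   q0  q0 
 * q5   q0  q0 
(> = start, * = accepting)

start=q0 accept=q5 q0-a->q1 q0-b->q1 q1-a->q2 q1-b->q3 q2-a->q4 q2-b->q4 q3-a->q5 q3-b->q5 q4-a->q0 q4-b->q0 q5-a->q0 q5-b->q0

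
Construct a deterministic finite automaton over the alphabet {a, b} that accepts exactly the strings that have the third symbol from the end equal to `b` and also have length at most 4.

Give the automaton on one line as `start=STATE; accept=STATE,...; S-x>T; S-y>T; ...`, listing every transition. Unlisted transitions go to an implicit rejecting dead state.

start=s0; accept=s7,s8; s0-a>s1; s0-b>s2; s1-a>s3; s1-b>s4; s2-a>s5; s2-b>s6; s3-a>s3; s3-b>s3; s4-a>s5; s4-b>s5; s5-a>s7; s5-b>s7; s6-a>s8; s6-b>s8; s7-a>s3; s7-b>s3; s8-a>s7; s8-b>s7

Run two small machines in parallel and take their product. One (15 states) tracks the last 3 symbols read; the other (6 states) tracks the input length, saturating at 5. Each combined state is a pair, one component from each; accept when both components accept. Equivalent product states are then merged.
9 states suffice.
        a   b  
>  s0   s1  s2 
   s1   s3  s4 
   s2   s5  s6 
   s3   s3  s3 
   s4   s5  s5 
   s5   s7  s7 
   s6   s8  s8 
 * s7   s3  s3 
 * s8   s7  s7 
(> = start, * = accepting)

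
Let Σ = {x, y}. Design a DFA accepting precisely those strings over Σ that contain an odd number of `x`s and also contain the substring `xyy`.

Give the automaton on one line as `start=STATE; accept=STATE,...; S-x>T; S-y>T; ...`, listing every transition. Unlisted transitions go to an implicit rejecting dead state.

start=s0; accept=s5; s0-x>s1; s0-y>s0; s1-x>s2; s1-y>s3; s2-x>s1; s2-y>s4; s3-x>s2; s3-y>s5; s4-x>s1; s4-y>s6; s5-x>s6; s5-y>s5; s6-x>s5; s6-y>s6

Handle the two conditions separately and then intersect. The first has 2 states tracking the count of `x`s modulo 2; the second has 4 states tracking whether and how much of `xyy` has been seen. A product state is a pair (one from each), accepting exactly when both do.
7 states suffice.
        x   y  
>  s0   s1  s0 
   s1   s2  s3 
   s2   s1  s4 
   s3   s2  s5 
   s4   s1  s6 
 * s5   s6  s5 
   s6   s5  s6 
(> = start, * = accepting)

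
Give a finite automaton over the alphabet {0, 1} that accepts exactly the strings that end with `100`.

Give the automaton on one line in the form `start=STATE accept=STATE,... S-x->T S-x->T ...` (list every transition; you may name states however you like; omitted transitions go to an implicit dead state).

start=q0 accept=q3 q0-0->q0 q0-1->q1 q1-0->q2 q1-1->q1 q2-0->q3 q2-1->q1 q3-0->q0 q3-1->q1

Let each state record the length of the longest suffix of the input read so far that is also a prefix of `100`. q1 means the last symbol is `1`; q2 means the last 2 symbols are `10`; q3 means the last 3 symbols are `100`. Accept only at q3, where the string currently ends in `100`.
        0   1  
>  q0   q0  q1 
   q1   q2  q1 
   q2   q3  q1 
 * q3   q0  q1 
(> = start, * = accepting)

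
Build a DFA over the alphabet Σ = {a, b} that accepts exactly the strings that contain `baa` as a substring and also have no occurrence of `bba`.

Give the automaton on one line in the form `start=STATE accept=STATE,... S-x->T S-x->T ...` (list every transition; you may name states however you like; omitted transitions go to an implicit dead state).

start=q0 accept=q4,q5,q6 q0-a->q0 q0-b->q1 q1-a->q2 q1-b->q3 q2-a->q4 q2-b->q1 q3-a->q3 q3-b->q3 q4-a->q4 q4-b->q5 q5-a->q4 q5-b->q6 q6-a->q3 q6-b->q6

Run two small machines in parallel and take their product. The first has 4 states tracking whether and how much of `baa` has been seen; the second has 4 states tracking partial matches of the forbidden pattern `bba`. A product state is a pair (one from each), accepting exactly when both do. Minimizing collapses redundant product states.
With 7 states:
        a   b  
>  q0   q0  q1 
   q1   q2  q3 
   q2   q4  q1 
   q3   q3  q3 
 * q4   q4  q5 
 * q5   q4  q6 
 * q6   q3  q6 
(> = start, * = accepting)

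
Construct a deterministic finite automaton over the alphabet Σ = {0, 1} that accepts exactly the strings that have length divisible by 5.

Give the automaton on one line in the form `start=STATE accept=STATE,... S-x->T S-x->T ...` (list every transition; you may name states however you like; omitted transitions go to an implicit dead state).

start=S0 accept=S0 S0-0->S1 S0-1->S1 S1-0->S2 S1-1->S2 S2-0->S3 S2-1->S3 S3-0->S4 S3-1->S4 S4-0->S0 S4-1->S0

Count input length modulo 5: every symbol advances one step around the cycle S0 → S1 → S2 → S3 → S4 → S0. Accept at S0.
5 states suffice.
        0   1  
>* S0   S1  S1 
   S1   S2  S2 
   S2   S3  S3 
   S3   S4  S4 
   S4   S0  S0 
(> = start, * = accepting)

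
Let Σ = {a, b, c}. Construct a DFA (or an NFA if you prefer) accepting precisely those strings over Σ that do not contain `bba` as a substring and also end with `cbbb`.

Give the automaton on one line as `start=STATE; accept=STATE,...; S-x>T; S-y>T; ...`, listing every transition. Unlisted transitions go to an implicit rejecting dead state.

Run two small machines in parallel and take their product. The first has 4 states tracking partial matches of the forbidden pattern `bba`; the second has 5 states tracking how much of the suffix `cbbb` has currently been matched. A product state is a pair (one from each), accepting exactly when both do.
A 12-state machine:
          a    b    c  
>  q0     q0   q1   q2 
   q1     q0   q3   q2 
   q2     q0   q4   q2 
   q3     q5   q3   q2 
   q4     q0   q6   q2 
   q5     q5   q5   q7 
   q6     q5   q8   q2 
   q7     q5   q9   q7 
 * q8     q5   q3   q2 
   q9     q5  q10   q7 
   q10    q5  q11   q7 
   q11    q5   q5   q7 
(> = start, * = accepting)

start=q0; accept=q8; q0-a>q0; q0-b>q1; q0-c>q2; q1-a>q0; q1-b>q3; q1-c>q2; q2-a>q0; q2-b>q4; q2-c>q2; q3-a>q5; q3-b>q3; q3-c>q2; q4-a>q0; q4-b>q6; q4-c>q2; q5-a>q5; q5-b>q5; q5-c>q7; q6-a>q5; q6-b>q8; q6-c>q2; q7-a>q5; q7-b>q9; q7-c>q7; q8-a>q5; q8-b>q3; q8-c>q2; q9-a>q5; q9-b>q10; q9-c>q7; q10-a>q5; q10-b>q11; q10-c>q7; q11-a>q5; q11-b>q5; q11-c>q7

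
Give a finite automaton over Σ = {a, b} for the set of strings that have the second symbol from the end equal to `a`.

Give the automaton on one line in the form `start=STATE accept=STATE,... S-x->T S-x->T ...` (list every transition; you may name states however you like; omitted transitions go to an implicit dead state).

Because acceptance depends on a position counted from the end, the machine has to buffer the most recent 2 symbols. Make each state the string of the last up-to-2 symbols read; on input `x` shift the window left and append `x`. Accept when the buffered window has length 2 and begins with `a`.
7 states suffice.
        a   b  
>  q0   q1  q2 
   q1   q3  q4 
   q2   q5  q6 
 * q3   q3  q4 
 * q4   q5  q6 
   q5   q3  q4 
   q6   q5  q6 
(> = start, * = accepting)

start=q0 accept=q3,q4 q0-a->q1 q0-b->q2 q1-a->q3 q1-b->q4 q2-a->q5 q2-b->q6 q3-a->q3 q3-b->q4 q4-a->q5 q4-b->q6 q5-a->q3 q5-b->q4 q6-a->q5 q6-b->q6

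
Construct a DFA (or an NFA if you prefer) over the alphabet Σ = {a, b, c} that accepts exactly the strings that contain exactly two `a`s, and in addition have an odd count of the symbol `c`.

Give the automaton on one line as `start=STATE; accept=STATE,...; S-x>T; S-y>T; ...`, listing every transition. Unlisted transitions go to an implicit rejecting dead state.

start=q0; accept=q6; q0-a>q1; q0-b>q0; q0-c>q2; q1-a>q3; q1-b>q1; q1-c>q4; q2-a>q4; q2-b>q2; q2-c>q0; q3-a>q5; q3-b>q3; q3-c>q6; q4-a>q6; q4-b>q4; q4-c>q1; q5-a>q5; q5-b>q5; q5-c>q7; q6-a>q7; q6-b>q6; q6-c>q3; q7-a>q7; q7-b>q7; q7-c>q5

Run two small machines in parallel and take their product. One (4 states) tracks the count of `a`s, saturating at 3; the other (2 states) tracks the count of `c`s modulo 2. Each combined state is a pair, one component from each; accept when both components accept.
        a   b   c  
>  q0   q1  q0  q2 
   q1   q3  q1  q4 
   q2   q4  q2  q0 
   q3   q5  q3  q6 
   q4   q6  q4  q1 
   q5   q5  q5  q7 
 * q6   q7  q6  q3 
   q7   q7  q7  q5 
(> = start, * = accepting)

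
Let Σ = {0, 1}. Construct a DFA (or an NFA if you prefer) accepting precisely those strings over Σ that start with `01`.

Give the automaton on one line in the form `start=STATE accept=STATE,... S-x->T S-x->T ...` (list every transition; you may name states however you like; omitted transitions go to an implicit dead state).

start=S0 accept=S2 S0-0->S1 S0-1->S3 S1-0->S3 S1-1->S2 S2-0->S2 S2-1->S2 S3-0->S3 S3-1->S3

Check the first 2 symbols one by one: S0 through S1 record how many have matched `01` so far; any wrong symbol goes to the dead state S3. After all 2 match we enter the accepting sink S2.
With 4 states:
        0   1  
>  S0   S1  S3 
   S1   S3  S2 
 * S2   S2  S2 
   S3   S3  S3 
(> = start, * = accepting)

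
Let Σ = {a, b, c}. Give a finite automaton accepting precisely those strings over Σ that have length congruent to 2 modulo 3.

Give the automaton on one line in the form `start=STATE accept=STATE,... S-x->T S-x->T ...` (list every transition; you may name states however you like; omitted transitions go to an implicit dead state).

start=S0 accept=S2 S0-a->S1 S0-b->S1 S0-c->S1 S1-a->S2 S1-b->S2 S1-c->S2 S2-a->S0 S2-b->S0 S2-c->S0

Only the length mod 3 matters, so use a 3-cycle: from any state, every input symbol moves to the next state, wrapping S2 back to S0. Mark S2 accepting.
A 3-state machine:
        a   b   c  
>  S0   S1  S1  S1 
   S1   S2  S2  S2 
 * S2   S0  S0  S0 
(> = start, * = accepting)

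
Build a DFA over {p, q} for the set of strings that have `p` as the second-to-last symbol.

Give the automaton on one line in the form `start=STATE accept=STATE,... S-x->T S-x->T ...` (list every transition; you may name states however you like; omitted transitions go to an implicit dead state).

Because acceptance depends on a position counted from the end, the machine has to buffer the most recent 2 symbols. Make each state the string of the last up-to-2 symbols read; on input `x` shift the window left and append `x`. Accept when the buffered window has length 2 and begins with `p`.
A 7-state machine:
        p   q  
>  s0   s1  s2 
   s1   s3  s4 
   s2   s5  s6 
 * s3   s3  s4 
 * s4   s5  s6 
   s5   s3  s4 
   s6   s5  s6 
(> = start, * = accepting)

start=s0 accept=s3,s4 s0-p->s1 s0-q->s2 s1-p->s3 s1-q->s4 s2-p->s5 s2-q->s6 s3-p->s3 s3-q->s4 s4-p->s5 s4-q->s6 s5-p->s3 s5-q->s4 s6-p->s5 s6-q->s6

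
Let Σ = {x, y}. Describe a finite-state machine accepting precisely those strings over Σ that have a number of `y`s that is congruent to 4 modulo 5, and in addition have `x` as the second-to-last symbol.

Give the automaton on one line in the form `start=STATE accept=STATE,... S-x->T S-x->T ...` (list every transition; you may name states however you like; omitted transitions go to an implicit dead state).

Handle the two conditions separately and then intersect. One (5 states) tracks the count of `y`s modulo 5; the other (7 states) tracks the last 2 symbols read. Each combined state is a pair, one component from each; accept when both components accept.
23 states suffice.
          x    y  
>  s0     s1   s2 
   s1     s3   s4 
   s2     s5   s6 
   s3     s3   s4 
   s4     s5   s6 
   s5     s7   s8 
   s6     s9  s10 
   s7     s7   s8 
   s8     s9  s10 
   s9    s11  s12 
   s10   s13  s14 
   s11   s11  s12 
   s12   s13  s14 
   s13   s15  s16 
   s14   s17  s18 
   s15   s15  s16 
 * s16   s17  s18 
   s17   s19  s20 
   s18   s21  s22 
 * s19   s19  s20 
   s20   s21  s22 
   s21    s3   s4 
   s22    s5   s6 
(> = start, * = accepting)

start=s0 accept=s16,s19 s0-x->s1 s0-y->s2 s1-x->s3 s1-y->s4 s2-x->s5 s2-y->s6 s3-x->s3 s3-y->s4 s4-x->s5 s4-y->s6 s5-x->s7 s5-y->s8 s6-x->s9 s6-y->s10 s7-x->s7 s7-y->s8 s8-x->s9 s8-y->s10 s9-x->s11 s9-y->s12 s10-x->s13 s10-y->s14 s11-x->s11 s11-y->s12 s12-x->s13 s12-y->s14 s13-x->s15 s13-y->s16 s14-x->s17 s14-y->s18 s15-x->s15 s15-y->s16 s16-x->s17 s16-y->s18 s17-x->s19 s17-y->s20 s18-x->s21 s18-y->s22 s19-x->s19 s19-y->s20 s20-x->s21 s20-y->s22 s21-x->s3 s21-y->s4 s22-x->s5 s22-y->s6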